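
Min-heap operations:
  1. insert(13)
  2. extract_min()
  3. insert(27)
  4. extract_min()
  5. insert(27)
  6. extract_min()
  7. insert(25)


insert(13) -> [13]
extract_min()->13, []
insert(27) -> [27]
extract_min()->27, []
insert(27) -> [27]
extract_min()->27, []
insert(25) -> [25]

Final heap: [25]


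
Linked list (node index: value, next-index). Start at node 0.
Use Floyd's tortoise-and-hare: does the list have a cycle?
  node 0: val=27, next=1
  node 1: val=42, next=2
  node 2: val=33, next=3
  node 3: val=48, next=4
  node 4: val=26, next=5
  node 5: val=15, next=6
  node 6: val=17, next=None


Floyd's tortoise (slow, +1) and hare (fast, +2):
  init: slow=0, fast=0
  step 1: slow=1, fast=2
  step 2: slow=2, fast=4
  step 3: slow=3, fast=6
  step 4: fast -> None, no cycle

Cycle: no


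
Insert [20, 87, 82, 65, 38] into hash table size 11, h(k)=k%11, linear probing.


Insert 20: h=9 -> slot 9
Insert 87: h=10 -> slot 10
Insert 82: h=5 -> slot 5
Insert 65: h=10, 1 probes -> slot 0
Insert 38: h=5, 1 probes -> slot 6

Table: [65, None, None, None, None, 82, 38, None, None, 20, 87]


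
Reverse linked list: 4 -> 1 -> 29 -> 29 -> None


Step 1: curr=4, set curr.next=prev(None) | reversed so far: 4
Step 2: curr=1, set curr.next=prev(4) | reversed so far: 1 -> 4
Step 3: curr=29, set curr.next=prev(1) | reversed so far: 29 -> 1 -> 4
Step 4: curr=29, set curr.next=prev(29) | reversed so far: 29 -> 29 -> 1 -> 4

29 -> 29 -> 1 -> 4 -> None


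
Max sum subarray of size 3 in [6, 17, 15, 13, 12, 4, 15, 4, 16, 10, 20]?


[0:3]: 38
[1:4]: 45
[2:5]: 40
[3:6]: 29
[4:7]: 31
[5:8]: 23
[6:9]: 35
[7:10]: 30
[8:11]: 46

Max: 46 at [8:11]


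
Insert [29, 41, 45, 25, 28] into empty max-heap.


Insert 29: [29]
Insert 41: [41, 29]
Insert 45: [45, 29, 41]
Insert 25: [45, 29, 41, 25]
Insert 28: [45, 29, 41, 25, 28]

Final heap: [45, 29, 41, 25, 28]


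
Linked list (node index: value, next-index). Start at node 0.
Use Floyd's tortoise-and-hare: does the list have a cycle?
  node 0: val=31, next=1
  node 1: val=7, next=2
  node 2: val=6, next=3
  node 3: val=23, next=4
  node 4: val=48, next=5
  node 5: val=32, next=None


Floyd's tortoise (slow, +1) and hare (fast, +2):
  init: slow=0, fast=0
  step 1: slow=1, fast=2
  step 2: slow=2, fast=4
  step 3: fast 4->5->None, no cycle

Cycle: no


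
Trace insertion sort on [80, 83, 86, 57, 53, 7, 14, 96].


Initial: [80, 83, 86, 57, 53, 7, 14, 96]
Insert 83: [80, 83, 86, 57, 53, 7, 14, 96]
Insert 86: [80, 83, 86, 57, 53, 7, 14, 96]
Insert 57: [57, 80, 83, 86, 53, 7, 14, 96]
Insert 53: [53, 57, 80, 83, 86, 7, 14, 96]
Insert 7: [7, 53, 57, 80, 83, 86, 14, 96]
Insert 14: [7, 14, 53, 57, 80, 83, 86, 96]
Insert 96: [7, 14, 53, 57, 80, 83, 86, 96]

Sorted: [7, 14, 53, 57, 80, 83, 86, 96]


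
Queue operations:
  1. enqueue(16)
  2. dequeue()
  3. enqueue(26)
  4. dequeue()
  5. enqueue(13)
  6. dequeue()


enqueue(16) -> [16]
dequeue()->16, []
enqueue(26) -> [26]
dequeue()->26, []
enqueue(13) -> [13]
dequeue()->13, []

Final queue: []


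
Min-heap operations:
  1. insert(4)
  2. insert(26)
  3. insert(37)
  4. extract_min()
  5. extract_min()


insert(4) -> [4]
insert(26) -> [4, 26]
insert(37) -> [4, 26, 37]
extract_min()->4, [26, 37]
extract_min()->26, [37]

Final heap: [37]


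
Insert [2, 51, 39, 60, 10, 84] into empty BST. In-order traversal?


Insert 2: root
Insert 51: R from 2
Insert 39: R from 2 -> L from 51
Insert 60: R from 2 -> R from 51
Insert 10: R from 2 -> L from 51 -> L from 39
Insert 84: R from 2 -> R from 51 -> R from 60

In-order: [2, 10, 39, 51, 60, 84]


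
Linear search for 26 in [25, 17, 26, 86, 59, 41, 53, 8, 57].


i=0: 25!=26
i=1: 17!=26
i=2: 26==26 found!

Found at 2, 3 comps


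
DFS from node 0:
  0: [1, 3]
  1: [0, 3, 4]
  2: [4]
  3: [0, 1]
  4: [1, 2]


Visit 0, push [3, 1]
Visit 1, push [4, 3]
Visit 3, push []
Visit 4, push [2]
Visit 2, push []

DFS order: [0, 1, 3, 4, 2]


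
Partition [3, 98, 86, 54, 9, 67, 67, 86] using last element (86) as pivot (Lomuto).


Pivot: 86
  3 <= 86: advance i (no swap)
  86 <= 86: swap -> [3, 86, 98, 54, 9, 67, 67, 86]
  54 <= 86: swap -> [3, 86, 54, 98, 9, 67, 67, 86]
  9 <= 86: swap -> [3, 86, 54, 9, 98, 67, 67, 86]
  67 <= 86: swap -> [3, 86, 54, 9, 67, 98, 67, 86]
  67 <= 86: swap -> [3, 86, 54, 9, 67, 67, 98, 86]
Place pivot at 6: [3, 86, 54, 9, 67, 67, 86, 98]

Partitioned: [3, 86, 54, 9, 67, 67, 86, 98]


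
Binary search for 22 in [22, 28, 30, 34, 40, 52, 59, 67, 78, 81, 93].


Step 1: lo=0, hi=10, mid=5, val=52
Step 2: lo=0, hi=4, mid=2, val=30
Step 3: lo=0, hi=1, mid=0, val=22

Found at index 0


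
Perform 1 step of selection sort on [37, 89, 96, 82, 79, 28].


Initial: [37, 89, 96, 82, 79, 28]
Step 1: min=28 at 5
  Swap: [28, 89, 96, 82, 79, 37]

After 1 step: [28, 89, 96, 82, 79, 37]


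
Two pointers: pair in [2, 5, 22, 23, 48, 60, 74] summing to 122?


lo=0(2)+hi=6(74)=76
lo=1(5)+hi=6(74)=79
lo=2(22)+hi=6(74)=96
lo=3(23)+hi=6(74)=97
lo=4(48)+hi=6(74)=122

Yes: 48+74=122


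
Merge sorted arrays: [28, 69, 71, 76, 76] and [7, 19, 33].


Take 7 from B
Take 19 from B
Take 28 from A
Take 33 from B

Merged: [7, 19, 28, 33, 69, 71, 76, 76]


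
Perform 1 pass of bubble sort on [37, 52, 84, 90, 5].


Initial: [37, 52, 84, 90, 5]
Pass 1: [37, 52, 84, 5, 90] (1 swaps)

After 1 pass: [37, 52, 84, 5, 90]


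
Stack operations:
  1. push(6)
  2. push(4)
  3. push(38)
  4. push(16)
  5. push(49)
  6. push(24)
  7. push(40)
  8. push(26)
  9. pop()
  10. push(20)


push(6) -> [6]
push(4) -> [6, 4]
push(38) -> [6, 4, 38]
push(16) -> [6, 4, 38, 16]
push(49) -> [6, 4, 38, 16, 49]
push(24) -> [6, 4, 38, 16, 49, 24]
push(40) -> [6, 4, 38, 16, 49, 24, 40]
push(26) -> [6, 4, 38, 16, 49, 24, 40, 26]
pop()->26, [6, 4, 38, 16, 49, 24, 40]
push(20) -> [6, 4, 38, 16, 49, 24, 40, 20]

Final stack: [6, 4, 38, 16, 49, 24, 40, 20]


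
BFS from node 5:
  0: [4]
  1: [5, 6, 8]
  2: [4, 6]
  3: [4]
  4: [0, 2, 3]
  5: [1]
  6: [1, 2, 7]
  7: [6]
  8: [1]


Visit 5, enqueue [1]
Visit 1, enqueue [6, 8]
Visit 6, enqueue [2, 7]
Visit 8, enqueue []
Visit 2, enqueue [4]
Visit 7, enqueue []
Visit 4, enqueue [0, 3]
Visit 0, enqueue []
Visit 3, enqueue []

BFS order: [5, 1, 6, 8, 2, 7, 4, 0, 3]


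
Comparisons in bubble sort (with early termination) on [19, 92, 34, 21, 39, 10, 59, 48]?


Algorithm: bubble sort (with early termination)
Input: [19, 92, 34, 21, 39, 10, 59, 48]
Sorted: [10, 19, 21, 34, 39, 48, 59, 92]

27


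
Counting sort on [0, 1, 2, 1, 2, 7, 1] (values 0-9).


Input: [0, 1, 2, 1, 2, 7, 1]
Counts: [1, 3, 2, 0, 0, 0, 0, 1, 0, 0]

Sorted: [0, 1, 1, 1, 2, 2, 7]


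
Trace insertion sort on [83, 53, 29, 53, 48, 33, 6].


Initial: [83, 53, 29, 53, 48, 33, 6]
Insert 53: [53, 83, 29, 53, 48, 33, 6]
Insert 29: [29, 53, 83, 53, 48, 33, 6]
Insert 53: [29, 53, 53, 83, 48, 33, 6]
Insert 48: [29, 48, 53, 53, 83, 33, 6]
Insert 33: [29, 33, 48, 53, 53, 83, 6]
Insert 6: [6, 29, 33, 48, 53, 53, 83]

Sorted: [6, 29, 33, 48, 53, 53, 83]


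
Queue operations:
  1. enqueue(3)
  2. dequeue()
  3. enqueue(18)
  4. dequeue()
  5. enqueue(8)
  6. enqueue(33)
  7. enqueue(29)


enqueue(3) -> [3]
dequeue()->3, []
enqueue(18) -> [18]
dequeue()->18, []
enqueue(8) -> [8]
enqueue(33) -> [8, 33]
enqueue(29) -> [8, 33, 29]

Final queue: [8, 33, 29]


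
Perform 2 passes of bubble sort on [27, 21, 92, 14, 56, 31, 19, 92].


Initial: [27, 21, 92, 14, 56, 31, 19, 92]
Pass 1: [21, 27, 14, 56, 31, 19, 92, 92] (5 swaps)
Pass 2: [21, 14, 27, 31, 19, 56, 92, 92] (3 swaps)

After 2 passes: [21, 14, 27, 31, 19, 56, 92, 92]


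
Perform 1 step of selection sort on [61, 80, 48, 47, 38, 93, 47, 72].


Initial: [61, 80, 48, 47, 38, 93, 47, 72]
Step 1: min=38 at 4
  Swap: [38, 80, 48, 47, 61, 93, 47, 72]

After 1 step: [38, 80, 48, 47, 61, 93, 47, 72]


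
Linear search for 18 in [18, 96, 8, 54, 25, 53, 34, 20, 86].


i=0: 18==18 found!

Found at 0, 1 comps


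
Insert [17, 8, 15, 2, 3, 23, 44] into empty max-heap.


Insert 17: [17]
Insert 8: [17, 8]
Insert 15: [17, 8, 15]
Insert 2: [17, 8, 15, 2]
Insert 3: [17, 8, 15, 2, 3]
Insert 23: [23, 8, 17, 2, 3, 15]
Insert 44: [44, 8, 23, 2, 3, 15, 17]

Final heap: [44, 8, 23, 2, 3, 15, 17]


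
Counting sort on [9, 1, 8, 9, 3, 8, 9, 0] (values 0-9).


Input: [9, 1, 8, 9, 3, 8, 9, 0]
Counts: [1, 1, 0, 1, 0, 0, 0, 0, 2, 3]

Sorted: [0, 1, 3, 8, 8, 9, 9, 9]


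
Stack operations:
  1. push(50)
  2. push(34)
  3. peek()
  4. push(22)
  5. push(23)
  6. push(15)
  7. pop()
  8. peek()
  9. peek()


push(50) -> [50]
push(34) -> [50, 34]
peek()->34
push(22) -> [50, 34, 22]
push(23) -> [50, 34, 22, 23]
push(15) -> [50, 34, 22, 23, 15]
pop()->15, [50, 34, 22, 23]
peek()->23
peek()->23

Final stack: [50, 34, 22, 23]


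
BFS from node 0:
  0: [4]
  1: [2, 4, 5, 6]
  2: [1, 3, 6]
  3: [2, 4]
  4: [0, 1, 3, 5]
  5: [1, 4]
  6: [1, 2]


Visit 0, enqueue [4]
Visit 4, enqueue [1, 3, 5]
Visit 1, enqueue [2, 6]
Visit 3, enqueue []
Visit 5, enqueue []
Visit 2, enqueue []
Visit 6, enqueue []

BFS order: [0, 4, 1, 3, 5, 2, 6]


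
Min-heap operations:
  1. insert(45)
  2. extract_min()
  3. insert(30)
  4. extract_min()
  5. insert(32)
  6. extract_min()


insert(45) -> [45]
extract_min()->45, []
insert(30) -> [30]
extract_min()->30, []
insert(32) -> [32]
extract_min()->32, []

Final heap: []


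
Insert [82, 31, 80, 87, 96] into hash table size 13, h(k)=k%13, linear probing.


Insert 82: h=4 -> slot 4
Insert 31: h=5 -> slot 5
Insert 80: h=2 -> slot 2
Insert 87: h=9 -> slot 9
Insert 96: h=5, 1 probes -> slot 6

Table: [None, None, 80, None, 82, 31, 96, None, None, 87, None, None, None]


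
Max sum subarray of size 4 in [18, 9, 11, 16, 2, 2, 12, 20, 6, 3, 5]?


[0:4]: 54
[1:5]: 38
[2:6]: 31
[3:7]: 32
[4:8]: 36
[5:9]: 40
[6:10]: 41
[7:11]: 34

Max: 54 at [0:4]


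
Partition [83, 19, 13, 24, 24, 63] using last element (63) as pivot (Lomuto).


Pivot: 63
  19 <= 63: swap -> [19, 83, 13, 24, 24, 63]
  13 <= 63: swap -> [19, 13, 83, 24, 24, 63]
  24 <= 63: swap -> [19, 13, 24, 83, 24, 63]
  24 <= 63: swap -> [19, 13, 24, 24, 83, 63]
Place pivot at 4: [19, 13, 24, 24, 63, 83]

Partitioned: [19, 13, 24, 24, 63, 83]


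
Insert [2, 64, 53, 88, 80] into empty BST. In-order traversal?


Insert 2: root
Insert 64: R from 2
Insert 53: R from 2 -> L from 64
Insert 88: R from 2 -> R from 64
Insert 80: R from 2 -> R from 64 -> L from 88

In-order: [2, 53, 64, 80, 88]


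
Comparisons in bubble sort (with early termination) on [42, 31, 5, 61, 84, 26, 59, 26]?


Algorithm: bubble sort (with early termination)
Input: [42, 31, 5, 61, 84, 26, 59, 26]
Sorted: [5, 26, 26, 31, 42, 59, 61, 84]

27


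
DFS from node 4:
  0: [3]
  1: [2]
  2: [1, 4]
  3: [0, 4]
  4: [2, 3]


Visit 4, push [3, 2]
Visit 2, push [1]
Visit 1, push []
Visit 3, push [0]
Visit 0, push []

DFS order: [4, 2, 1, 3, 0]


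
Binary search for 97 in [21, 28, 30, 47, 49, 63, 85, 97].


Step 1: lo=0, hi=7, mid=3, val=47
Step 2: lo=4, hi=7, mid=5, val=63
Step 3: lo=6, hi=7, mid=6, val=85
Step 4: lo=7, hi=7, mid=7, val=97

Found at index 7


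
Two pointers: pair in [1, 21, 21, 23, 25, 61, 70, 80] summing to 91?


lo=0(1)+hi=7(80)=81
lo=1(21)+hi=7(80)=101
lo=1(21)+hi=6(70)=91

Yes: 21+70=91


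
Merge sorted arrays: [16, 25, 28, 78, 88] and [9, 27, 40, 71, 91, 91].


Take 9 from B
Take 16 from A
Take 25 from A
Take 27 from B
Take 28 from A
Take 40 from B
Take 71 from B
Take 78 from A
Take 88 from A

Merged: [9, 16, 25, 27, 28, 40, 71, 78, 88, 91, 91]


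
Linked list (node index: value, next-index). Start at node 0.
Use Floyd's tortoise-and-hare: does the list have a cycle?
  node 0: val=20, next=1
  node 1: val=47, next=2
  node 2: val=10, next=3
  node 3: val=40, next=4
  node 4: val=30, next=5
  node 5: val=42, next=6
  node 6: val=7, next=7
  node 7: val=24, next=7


Floyd's tortoise (slow, +1) and hare (fast, +2):
  init: slow=0, fast=0
  step 1: slow=1, fast=2
  step 2: slow=2, fast=4
  step 3: slow=3, fast=6
  step 4: slow=4, fast=7
  step 5: slow=5, fast=7
  step 6: slow=6, fast=7
  step 7: slow=7, fast=7
  slow == fast at node 7: cycle detected

Cycle: yes


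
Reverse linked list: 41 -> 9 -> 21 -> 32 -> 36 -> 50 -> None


Step 1: curr=41, set curr.next=prev(None) | reversed so far: 41
Step 2: curr=9, set curr.next=prev(41) | reversed so far: 9 -> 41
Step 3: curr=21, set curr.next=prev(9) | reversed so far: 21 -> 9 -> 41
Step 4: curr=32, set curr.next=prev(21) | reversed so far: 32 -> 21 -> 9 -> 41
Step 5: curr=36, set curr.next=prev(32) | reversed so far: 36 -> 32 -> 21 -> 9 -> 41
Step 6: curr=50, set curr.next=prev(36) | reversed so far: 50 -> 36 -> 32 -> 21 -> 9 -> 41

50 -> 36 -> 32 -> 21 -> 9 -> 41 -> None


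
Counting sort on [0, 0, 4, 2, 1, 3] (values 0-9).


Input: [0, 0, 4, 2, 1, 3]
Counts: [2, 1, 1, 1, 1, 0, 0, 0, 0, 0]

Sorted: [0, 0, 1, 2, 3, 4]


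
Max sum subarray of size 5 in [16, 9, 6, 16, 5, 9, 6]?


[0:5]: 52
[1:6]: 45
[2:7]: 42

Max: 52 at [0:5]


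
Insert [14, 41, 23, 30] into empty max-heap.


Insert 14: [14]
Insert 41: [41, 14]
Insert 23: [41, 14, 23]
Insert 30: [41, 30, 23, 14]

Final heap: [41, 30, 23, 14]


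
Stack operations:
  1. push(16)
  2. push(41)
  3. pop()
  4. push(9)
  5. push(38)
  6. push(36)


push(16) -> [16]
push(41) -> [16, 41]
pop()->41, [16]
push(9) -> [16, 9]
push(38) -> [16, 9, 38]
push(36) -> [16, 9, 38, 36]

Final stack: [16, 9, 38, 36]


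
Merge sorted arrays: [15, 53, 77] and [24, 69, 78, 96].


Take 15 from A
Take 24 from B
Take 53 from A
Take 69 from B
Take 77 from A

Merged: [15, 24, 53, 69, 77, 78, 96]


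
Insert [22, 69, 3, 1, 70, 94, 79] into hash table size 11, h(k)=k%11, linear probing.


Insert 22: h=0 -> slot 0
Insert 69: h=3 -> slot 3
Insert 3: h=3, 1 probes -> slot 4
Insert 1: h=1 -> slot 1
Insert 70: h=4, 1 probes -> slot 5
Insert 94: h=6 -> slot 6
Insert 79: h=2 -> slot 2

Table: [22, 1, 79, 69, 3, 70, 94, None, None, None, None]


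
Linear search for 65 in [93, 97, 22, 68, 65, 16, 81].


i=0: 93!=65
i=1: 97!=65
i=2: 22!=65
i=3: 68!=65
i=4: 65==65 found!

Found at 4, 5 comps


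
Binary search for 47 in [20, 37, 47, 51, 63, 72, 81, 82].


Step 1: lo=0, hi=7, mid=3, val=51
Step 2: lo=0, hi=2, mid=1, val=37
Step 3: lo=2, hi=2, mid=2, val=47

Found at index 2


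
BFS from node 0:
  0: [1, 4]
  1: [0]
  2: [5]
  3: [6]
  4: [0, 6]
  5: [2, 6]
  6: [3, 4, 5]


Visit 0, enqueue [1, 4]
Visit 1, enqueue []
Visit 4, enqueue [6]
Visit 6, enqueue [3, 5]
Visit 3, enqueue []
Visit 5, enqueue [2]
Visit 2, enqueue []

BFS order: [0, 1, 4, 6, 3, 5, 2]


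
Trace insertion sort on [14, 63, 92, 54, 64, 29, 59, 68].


Initial: [14, 63, 92, 54, 64, 29, 59, 68]
Insert 63: [14, 63, 92, 54, 64, 29, 59, 68]
Insert 92: [14, 63, 92, 54, 64, 29, 59, 68]
Insert 54: [14, 54, 63, 92, 64, 29, 59, 68]
Insert 64: [14, 54, 63, 64, 92, 29, 59, 68]
Insert 29: [14, 29, 54, 63, 64, 92, 59, 68]
Insert 59: [14, 29, 54, 59, 63, 64, 92, 68]
Insert 68: [14, 29, 54, 59, 63, 64, 68, 92]

Sorted: [14, 29, 54, 59, 63, 64, 68, 92]


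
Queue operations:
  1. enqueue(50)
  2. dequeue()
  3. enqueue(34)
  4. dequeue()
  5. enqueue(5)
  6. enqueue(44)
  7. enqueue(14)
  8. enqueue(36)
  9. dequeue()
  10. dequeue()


enqueue(50) -> [50]
dequeue()->50, []
enqueue(34) -> [34]
dequeue()->34, []
enqueue(5) -> [5]
enqueue(44) -> [5, 44]
enqueue(14) -> [5, 44, 14]
enqueue(36) -> [5, 44, 14, 36]
dequeue()->5, [44, 14, 36]
dequeue()->44, [14, 36]

Final queue: [14, 36]


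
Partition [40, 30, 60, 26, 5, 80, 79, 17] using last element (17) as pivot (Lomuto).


Pivot: 17
  5 <= 17: swap -> [5, 30, 60, 26, 40, 80, 79, 17]
Place pivot at 1: [5, 17, 60, 26, 40, 80, 79, 30]

Partitioned: [5, 17, 60, 26, 40, 80, 79, 30]


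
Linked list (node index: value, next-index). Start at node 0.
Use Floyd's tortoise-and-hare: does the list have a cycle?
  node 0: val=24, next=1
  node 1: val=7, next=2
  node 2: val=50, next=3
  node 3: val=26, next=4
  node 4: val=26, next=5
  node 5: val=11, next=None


Floyd's tortoise (slow, +1) and hare (fast, +2):
  init: slow=0, fast=0
  step 1: slow=1, fast=2
  step 2: slow=2, fast=4
  step 3: fast 4->5->None, no cycle

Cycle: no


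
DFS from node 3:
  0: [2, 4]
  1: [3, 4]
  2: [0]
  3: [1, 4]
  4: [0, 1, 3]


Visit 3, push [4, 1]
Visit 1, push [4]
Visit 4, push [0]
Visit 0, push [2]
Visit 2, push []

DFS order: [3, 1, 4, 0, 2]


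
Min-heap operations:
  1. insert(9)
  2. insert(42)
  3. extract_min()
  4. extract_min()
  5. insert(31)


insert(9) -> [9]
insert(42) -> [9, 42]
extract_min()->9, [42]
extract_min()->42, []
insert(31) -> [31]

Final heap: [31]


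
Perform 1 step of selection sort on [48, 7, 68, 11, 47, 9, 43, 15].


Initial: [48, 7, 68, 11, 47, 9, 43, 15]
Step 1: min=7 at 1
  Swap: [7, 48, 68, 11, 47, 9, 43, 15]

After 1 step: [7, 48, 68, 11, 47, 9, 43, 15]


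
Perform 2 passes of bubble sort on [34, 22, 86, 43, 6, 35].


Initial: [34, 22, 86, 43, 6, 35]
Pass 1: [22, 34, 43, 6, 35, 86] (4 swaps)
Pass 2: [22, 34, 6, 35, 43, 86] (2 swaps)

After 2 passes: [22, 34, 6, 35, 43, 86]


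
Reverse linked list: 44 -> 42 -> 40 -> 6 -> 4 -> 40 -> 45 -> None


Step 1: curr=44, set curr.next=prev(None) | reversed so far: 44
Step 2: curr=42, set curr.next=prev(44) | reversed so far: 42 -> 44
Step 3: curr=40, set curr.next=prev(42) | reversed so far: 40 -> 42 -> 44
Step 4: curr=6, set curr.next=prev(40) | reversed so far: 6 -> 40 -> 42 -> 44
Step 5: curr=4, set curr.next=prev(6) | reversed so far: 4 -> 6 -> 40 -> 42 -> 44
Step 6: curr=40, set curr.next=prev(4) | reversed so far: 40 -> 4 -> 6 -> 40 -> 42 -> 44
Step 7: curr=45, set curr.next=prev(40) | reversed so far: 45 -> 40 -> 4 -> 6 -> 40 -> 42 -> 44

45 -> 40 -> 4 -> 6 -> 40 -> 42 -> 44 -> None


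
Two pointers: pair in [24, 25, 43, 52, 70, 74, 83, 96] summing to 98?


lo=0(24)+hi=7(96)=120
lo=0(24)+hi=6(83)=107
lo=0(24)+hi=5(74)=98

Yes: 24+74=98


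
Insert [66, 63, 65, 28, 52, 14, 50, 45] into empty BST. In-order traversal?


Insert 66: root
Insert 63: L from 66
Insert 65: L from 66 -> R from 63
Insert 28: L from 66 -> L from 63
Insert 52: L from 66 -> L from 63 -> R from 28
Insert 14: L from 66 -> L from 63 -> L from 28
Insert 50: L from 66 -> L from 63 -> R from 28 -> L from 52
Insert 45: L from 66 -> L from 63 -> R from 28 -> L from 52 -> L from 50

In-order: [14, 28, 45, 50, 52, 63, 65, 66]


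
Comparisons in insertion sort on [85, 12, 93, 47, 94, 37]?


Algorithm: insertion sort
Input: [85, 12, 93, 47, 94, 37]
Sorted: [12, 37, 47, 85, 93, 94]

11


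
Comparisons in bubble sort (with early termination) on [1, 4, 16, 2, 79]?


Algorithm: bubble sort (with early termination)
Input: [1, 4, 16, 2, 79]
Sorted: [1, 2, 4, 16, 79]

9


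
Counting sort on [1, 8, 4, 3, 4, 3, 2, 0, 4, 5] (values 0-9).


Input: [1, 8, 4, 3, 4, 3, 2, 0, 4, 5]
Counts: [1, 1, 1, 2, 3, 1, 0, 0, 1, 0]

Sorted: [0, 1, 2, 3, 3, 4, 4, 4, 5, 8]


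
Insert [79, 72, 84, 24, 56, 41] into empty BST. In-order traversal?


Insert 79: root
Insert 72: L from 79
Insert 84: R from 79
Insert 24: L from 79 -> L from 72
Insert 56: L from 79 -> L from 72 -> R from 24
Insert 41: L from 79 -> L from 72 -> R from 24 -> L from 56

In-order: [24, 41, 56, 72, 79, 84]


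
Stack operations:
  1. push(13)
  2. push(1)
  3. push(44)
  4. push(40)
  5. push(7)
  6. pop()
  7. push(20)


push(13) -> [13]
push(1) -> [13, 1]
push(44) -> [13, 1, 44]
push(40) -> [13, 1, 44, 40]
push(7) -> [13, 1, 44, 40, 7]
pop()->7, [13, 1, 44, 40]
push(20) -> [13, 1, 44, 40, 20]

Final stack: [13, 1, 44, 40, 20]


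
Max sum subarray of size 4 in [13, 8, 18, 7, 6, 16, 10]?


[0:4]: 46
[1:5]: 39
[2:6]: 47
[3:7]: 39

Max: 47 at [2:6]


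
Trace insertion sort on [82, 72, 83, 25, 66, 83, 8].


Initial: [82, 72, 83, 25, 66, 83, 8]
Insert 72: [72, 82, 83, 25, 66, 83, 8]
Insert 83: [72, 82, 83, 25, 66, 83, 8]
Insert 25: [25, 72, 82, 83, 66, 83, 8]
Insert 66: [25, 66, 72, 82, 83, 83, 8]
Insert 83: [25, 66, 72, 82, 83, 83, 8]
Insert 8: [8, 25, 66, 72, 82, 83, 83]

Sorted: [8, 25, 66, 72, 82, 83, 83]


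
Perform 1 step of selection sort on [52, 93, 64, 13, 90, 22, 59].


Initial: [52, 93, 64, 13, 90, 22, 59]
Step 1: min=13 at 3
  Swap: [13, 93, 64, 52, 90, 22, 59]

After 1 step: [13, 93, 64, 52, 90, 22, 59]


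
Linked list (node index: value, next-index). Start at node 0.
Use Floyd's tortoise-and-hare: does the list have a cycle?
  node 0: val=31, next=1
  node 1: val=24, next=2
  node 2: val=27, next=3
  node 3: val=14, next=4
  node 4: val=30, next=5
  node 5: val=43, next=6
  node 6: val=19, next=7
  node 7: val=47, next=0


Floyd's tortoise (slow, +1) and hare (fast, +2):
  init: slow=0, fast=0
  step 1: slow=1, fast=2
  step 2: slow=2, fast=4
  step 3: slow=3, fast=6
  step 4: slow=4, fast=0
  step 5: slow=5, fast=2
  step 6: slow=6, fast=4
  step 7: slow=7, fast=6
  step 8: slow=0, fast=0
  slow == fast at node 0: cycle detected

Cycle: yes


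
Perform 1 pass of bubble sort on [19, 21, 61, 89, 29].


Initial: [19, 21, 61, 89, 29]
Pass 1: [19, 21, 61, 29, 89] (1 swaps)

After 1 pass: [19, 21, 61, 29, 89]


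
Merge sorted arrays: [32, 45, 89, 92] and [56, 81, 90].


Take 32 from A
Take 45 from A
Take 56 from B
Take 81 from B
Take 89 from A
Take 90 from B

Merged: [32, 45, 56, 81, 89, 90, 92]


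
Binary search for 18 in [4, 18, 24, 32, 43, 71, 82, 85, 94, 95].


Step 1: lo=0, hi=9, mid=4, val=43
Step 2: lo=0, hi=3, mid=1, val=18

Found at index 1


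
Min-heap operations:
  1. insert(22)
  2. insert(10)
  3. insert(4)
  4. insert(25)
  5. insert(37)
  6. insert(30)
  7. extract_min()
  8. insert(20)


insert(22) -> [22]
insert(10) -> [10, 22]
insert(4) -> [4, 22, 10]
insert(25) -> [4, 22, 10, 25]
insert(37) -> [4, 22, 10, 25, 37]
insert(30) -> [4, 22, 10, 25, 37, 30]
extract_min()->4, [10, 22, 30, 25, 37]
insert(20) -> [10, 22, 20, 25, 37, 30]

Final heap: [10, 22, 20, 25, 37, 30]


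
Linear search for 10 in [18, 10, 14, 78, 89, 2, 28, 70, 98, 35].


i=0: 18!=10
i=1: 10==10 found!

Found at 1, 2 comps


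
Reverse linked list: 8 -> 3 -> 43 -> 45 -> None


Step 1: curr=8, set curr.next=prev(None) | reversed so far: 8
Step 2: curr=3, set curr.next=prev(8) | reversed so far: 3 -> 8
Step 3: curr=43, set curr.next=prev(3) | reversed so far: 43 -> 3 -> 8
Step 4: curr=45, set curr.next=prev(43) | reversed so far: 45 -> 43 -> 3 -> 8

45 -> 43 -> 3 -> 8 -> None


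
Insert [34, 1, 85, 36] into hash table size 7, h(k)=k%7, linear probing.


Insert 34: h=6 -> slot 6
Insert 1: h=1 -> slot 1
Insert 85: h=1, 1 probes -> slot 2
Insert 36: h=1, 2 probes -> slot 3

Table: [None, 1, 85, 36, None, None, 34]


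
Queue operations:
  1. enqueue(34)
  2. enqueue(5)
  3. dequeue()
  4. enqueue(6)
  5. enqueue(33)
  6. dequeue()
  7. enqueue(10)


enqueue(34) -> [34]
enqueue(5) -> [34, 5]
dequeue()->34, [5]
enqueue(6) -> [5, 6]
enqueue(33) -> [5, 6, 33]
dequeue()->5, [6, 33]
enqueue(10) -> [6, 33, 10]

Final queue: [6, 33, 10]


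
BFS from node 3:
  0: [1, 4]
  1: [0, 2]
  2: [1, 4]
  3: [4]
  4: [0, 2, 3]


Visit 3, enqueue [4]
Visit 4, enqueue [0, 2]
Visit 0, enqueue [1]
Visit 2, enqueue []
Visit 1, enqueue []

BFS order: [3, 4, 0, 2, 1]


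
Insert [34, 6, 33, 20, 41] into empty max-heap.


Insert 34: [34]
Insert 6: [34, 6]
Insert 33: [34, 6, 33]
Insert 20: [34, 20, 33, 6]
Insert 41: [41, 34, 33, 6, 20]

Final heap: [41, 34, 33, 6, 20]


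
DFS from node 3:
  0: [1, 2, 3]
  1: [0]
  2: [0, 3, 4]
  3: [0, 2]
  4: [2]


Visit 3, push [2, 0]
Visit 0, push [2, 1]
Visit 1, push []
Visit 2, push [4]
Visit 4, push []

DFS order: [3, 0, 1, 2, 4]


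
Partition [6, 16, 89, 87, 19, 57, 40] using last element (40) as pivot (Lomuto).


Pivot: 40
  6 <= 40: advance i (no swap)
  16 <= 40: advance i (no swap)
  19 <= 40: swap -> [6, 16, 19, 87, 89, 57, 40]
Place pivot at 3: [6, 16, 19, 40, 89, 57, 87]

Partitioned: [6, 16, 19, 40, 89, 57, 87]


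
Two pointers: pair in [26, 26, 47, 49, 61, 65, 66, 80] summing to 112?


lo=0(26)+hi=7(80)=106
lo=1(26)+hi=7(80)=106
lo=2(47)+hi=7(80)=127
lo=2(47)+hi=6(66)=113
lo=2(47)+hi=5(65)=112

Yes: 47+65=112


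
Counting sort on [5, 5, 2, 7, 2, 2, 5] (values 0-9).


Input: [5, 5, 2, 7, 2, 2, 5]
Counts: [0, 0, 3, 0, 0, 3, 0, 1, 0, 0]

Sorted: [2, 2, 2, 5, 5, 5, 7]


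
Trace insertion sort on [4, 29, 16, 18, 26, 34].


Initial: [4, 29, 16, 18, 26, 34]
Insert 29: [4, 29, 16, 18, 26, 34]
Insert 16: [4, 16, 29, 18, 26, 34]
Insert 18: [4, 16, 18, 29, 26, 34]
Insert 26: [4, 16, 18, 26, 29, 34]
Insert 34: [4, 16, 18, 26, 29, 34]

Sorted: [4, 16, 18, 26, 29, 34]


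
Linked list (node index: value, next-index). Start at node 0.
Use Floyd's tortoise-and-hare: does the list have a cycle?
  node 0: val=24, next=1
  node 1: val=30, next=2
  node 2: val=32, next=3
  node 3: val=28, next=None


Floyd's tortoise (slow, +1) and hare (fast, +2):
  init: slow=0, fast=0
  step 1: slow=1, fast=2
  step 2: fast 2->3->None, no cycle

Cycle: no


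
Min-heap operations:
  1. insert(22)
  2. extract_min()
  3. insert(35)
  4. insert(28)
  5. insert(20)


insert(22) -> [22]
extract_min()->22, []
insert(35) -> [35]
insert(28) -> [28, 35]
insert(20) -> [20, 35, 28]

Final heap: [20, 35, 28]


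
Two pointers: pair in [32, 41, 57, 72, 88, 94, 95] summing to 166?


lo=0(32)+hi=6(95)=127
lo=1(41)+hi=6(95)=136
lo=2(57)+hi=6(95)=152
lo=3(72)+hi=6(95)=167
lo=3(72)+hi=5(94)=166

Yes: 72+94=166


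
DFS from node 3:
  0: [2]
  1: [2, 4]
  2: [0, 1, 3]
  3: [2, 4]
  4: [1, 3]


Visit 3, push [4, 2]
Visit 2, push [1, 0]
Visit 0, push []
Visit 1, push [4]
Visit 4, push []

DFS order: [3, 2, 0, 1, 4]


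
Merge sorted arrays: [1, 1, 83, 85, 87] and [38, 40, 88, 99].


Take 1 from A
Take 1 from A
Take 38 from B
Take 40 from B
Take 83 from A
Take 85 from A
Take 87 from A

Merged: [1, 1, 38, 40, 83, 85, 87, 88, 99]


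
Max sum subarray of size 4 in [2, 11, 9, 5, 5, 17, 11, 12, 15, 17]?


[0:4]: 27
[1:5]: 30
[2:6]: 36
[3:7]: 38
[4:8]: 45
[5:9]: 55
[6:10]: 55

Max: 55 at [5:9]


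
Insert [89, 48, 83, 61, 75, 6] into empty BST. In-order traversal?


Insert 89: root
Insert 48: L from 89
Insert 83: L from 89 -> R from 48
Insert 61: L from 89 -> R from 48 -> L from 83
Insert 75: L from 89 -> R from 48 -> L from 83 -> R from 61
Insert 6: L from 89 -> L from 48

In-order: [6, 48, 61, 75, 83, 89]


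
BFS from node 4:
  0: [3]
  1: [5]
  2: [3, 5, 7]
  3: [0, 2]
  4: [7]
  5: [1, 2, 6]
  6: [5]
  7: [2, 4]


Visit 4, enqueue [7]
Visit 7, enqueue [2]
Visit 2, enqueue [3, 5]
Visit 3, enqueue [0]
Visit 5, enqueue [1, 6]
Visit 0, enqueue []
Visit 1, enqueue []
Visit 6, enqueue []

BFS order: [4, 7, 2, 3, 5, 0, 1, 6]


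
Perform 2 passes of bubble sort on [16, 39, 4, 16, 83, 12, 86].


Initial: [16, 39, 4, 16, 83, 12, 86]
Pass 1: [16, 4, 16, 39, 12, 83, 86] (3 swaps)
Pass 2: [4, 16, 16, 12, 39, 83, 86] (2 swaps)

After 2 passes: [4, 16, 16, 12, 39, 83, 86]


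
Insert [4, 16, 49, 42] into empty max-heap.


Insert 4: [4]
Insert 16: [16, 4]
Insert 49: [49, 4, 16]
Insert 42: [49, 42, 16, 4]

Final heap: [49, 42, 16, 4]


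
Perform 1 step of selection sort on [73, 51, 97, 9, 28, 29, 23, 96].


Initial: [73, 51, 97, 9, 28, 29, 23, 96]
Step 1: min=9 at 3
  Swap: [9, 51, 97, 73, 28, 29, 23, 96]

After 1 step: [9, 51, 97, 73, 28, 29, 23, 96]


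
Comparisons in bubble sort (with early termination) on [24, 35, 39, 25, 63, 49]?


Algorithm: bubble sort (with early termination)
Input: [24, 35, 39, 25, 63, 49]
Sorted: [24, 25, 35, 39, 49, 63]

12


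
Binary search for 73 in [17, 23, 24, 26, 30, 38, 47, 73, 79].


Step 1: lo=0, hi=8, mid=4, val=30
Step 2: lo=5, hi=8, mid=6, val=47
Step 3: lo=7, hi=8, mid=7, val=73

Found at index 7


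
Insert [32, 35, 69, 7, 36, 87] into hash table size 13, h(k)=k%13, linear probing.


Insert 32: h=6 -> slot 6
Insert 35: h=9 -> slot 9
Insert 69: h=4 -> slot 4
Insert 7: h=7 -> slot 7
Insert 36: h=10 -> slot 10
Insert 87: h=9, 2 probes -> slot 11

Table: [None, None, None, None, 69, None, 32, 7, None, 35, 36, 87, None]


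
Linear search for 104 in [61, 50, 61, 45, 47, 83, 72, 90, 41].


i=0: 61!=104
i=1: 50!=104
i=2: 61!=104
i=3: 45!=104
i=4: 47!=104
i=5: 83!=104
i=6: 72!=104
i=7: 90!=104
i=8: 41!=104

Not found, 9 comps


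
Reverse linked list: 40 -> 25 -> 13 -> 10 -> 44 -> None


Step 1: curr=40, set curr.next=prev(None) | reversed so far: 40
Step 2: curr=25, set curr.next=prev(40) | reversed so far: 25 -> 40
Step 3: curr=13, set curr.next=prev(25) | reversed so far: 13 -> 25 -> 40
Step 4: curr=10, set curr.next=prev(13) | reversed so far: 10 -> 13 -> 25 -> 40
Step 5: curr=44, set curr.next=prev(10) | reversed so far: 44 -> 10 -> 13 -> 25 -> 40

44 -> 10 -> 13 -> 25 -> 40 -> None


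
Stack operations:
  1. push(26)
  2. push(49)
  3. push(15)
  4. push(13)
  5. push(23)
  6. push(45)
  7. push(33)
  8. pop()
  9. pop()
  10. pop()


push(26) -> [26]
push(49) -> [26, 49]
push(15) -> [26, 49, 15]
push(13) -> [26, 49, 15, 13]
push(23) -> [26, 49, 15, 13, 23]
push(45) -> [26, 49, 15, 13, 23, 45]
push(33) -> [26, 49, 15, 13, 23, 45, 33]
pop()->33, [26, 49, 15, 13, 23, 45]
pop()->45, [26, 49, 15, 13, 23]
pop()->23, [26, 49, 15, 13]

Final stack: [26, 49, 15, 13]


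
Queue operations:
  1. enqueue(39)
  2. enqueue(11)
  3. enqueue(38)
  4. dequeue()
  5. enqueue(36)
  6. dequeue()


enqueue(39) -> [39]
enqueue(11) -> [39, 11]
enqueue(38) -> [39, 11, 38]
dequeue()->39, [11, 38]
enqueue(36) -> [11, 38, 36]
dequeue()->11, [38, 36]

Final queue: [38, 36]


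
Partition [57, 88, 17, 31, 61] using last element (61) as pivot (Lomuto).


Pivot: 61
  57 <= 61: advance i (no swap)
  17 <= 61: swap -> [57, 17, 88, 31, 61]
  31 <= 61: swap -> [57, 17, 31, 88, 61]
Place pivot at 3: [57, 17, 31, 61, 88]

Partitioned: [57, 17, 31, 61, 88]


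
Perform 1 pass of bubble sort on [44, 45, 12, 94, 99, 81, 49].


Initial: [44, 45, 12, 94, 99, 81, 49]
Pass 1: [44, 12, 45, 94, 81, 49, 99] (3 swaps)

After 1 pass: [44, 12, 45, 94, 81, 49, 99]


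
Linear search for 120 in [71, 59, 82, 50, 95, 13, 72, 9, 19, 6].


i=0: 71!=120
i=1: 59!=120
i=2: 82!=120
i=3: 50!=120
i=4: 95!=120
i=5: 13!=120
i=6: 72!=120
i=7: 9!=120
i=8: 19!=120
i=9: 6!=120

Not found, 10 comps


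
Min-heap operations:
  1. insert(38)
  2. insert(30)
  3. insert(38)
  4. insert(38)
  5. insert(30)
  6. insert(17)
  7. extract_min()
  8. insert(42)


insert(38) -> [38]
insert(30) -> [30, 38]
insert(38) -> [30, 38, 38]
insert(38) -> [30, 38, 38, 38]
insert(30) -> [30, 30, 38, 38, 38]
insert(17) -> [17, 30, 30, 38, 38, 38]
extract_min()->17, [30, 30, 38, 38, 38]
insert(42) -> [30, 30, 38, 38, 38, 42]

Final heap: [30, 30, 38, 38, 38, 42]


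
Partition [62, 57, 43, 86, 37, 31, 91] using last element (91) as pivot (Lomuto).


Pivot: 91
  62 <= 91: advance i (no swap)
  57 <= 91: advance i (no swap)
  43 <= 91: advance i (no swap)
  86 <= 91: advance i (no swap)
  37 <= 91: advance i (no swap)
  31 <= 91: advance i (no swap)
Place pivot at 6: [62, 57, 43, 86, 37, 31, 91]

Partitioned: [62, 57, 43, 86, 37, 31, 91]


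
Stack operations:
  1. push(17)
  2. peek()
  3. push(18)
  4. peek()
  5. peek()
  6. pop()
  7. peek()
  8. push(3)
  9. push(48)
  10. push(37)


push(17) -> [17]
peek()->17
push(18) -> [17, 18]
peek()->18
peek()->18
pop()->18, [17]
peek()->17
push(3) -> [17, 3]
push(48) -> [17, 3, 48]
push(37) -> [17, 3, 48, 37]

Final stack: [17, 3, 48, 37]


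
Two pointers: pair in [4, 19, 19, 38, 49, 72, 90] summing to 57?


lo=0(4)+hi=6(90)=94
lo=0(4)+hi=5(72)=76
lo=0(4)+hi=4(49)=53
lo=1(19)+hi=4(49)=68
lo=1(19)+hi=3(38)=57

Yes: 19+38=57


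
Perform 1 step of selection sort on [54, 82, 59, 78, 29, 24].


Initial: [54, 82, 59, 78, 29, 24]
Step 1: min=24 at 5
  Swap: [24, 82, 59, 78, 29, 54]

After 1 step: [24, 82, 59, 78, 29, 54]


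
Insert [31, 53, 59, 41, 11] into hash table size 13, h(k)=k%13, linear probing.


Insert 31: h=5 -> slot 5
Insert 53: h=1 -> slot 1
Insert 59: h=7 -> slot 7
Insert 41: h=2 -> slot 2
Insert 11: h=11 -> slot 11

Table: [None, 53, 41, None, None, 31, None, 59, None, None, None, 11, None]


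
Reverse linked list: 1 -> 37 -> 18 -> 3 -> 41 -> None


Step 1: curr=1, set curr.next=prev(None) | reversed so far: 1
Step 2: curr=37, set curr.next=prev(1) | reversed so far: 37 -> 1
Step 3: curr=18, set curr.next=prev(37) | reversed so far: 18 -> 37 -> 1
Step 4: curr=3, set curr.next=prev(18) | reversed so far: 3 -> 18 -> 37 -> 1
Step 5: curr=41, set curr.next=prev(3) | reversed so far: 41 -> 3 -> 18 -> 37 -> 1

41 -> 3 -> 18 -> 37 -> 1 -> None


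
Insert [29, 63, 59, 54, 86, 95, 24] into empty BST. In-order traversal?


Insert 29: root
Insert 63: R from 29
Insert 59: R from 29 -> L from 63
Insert 54: R from 29 -> L from 63 -> L from 59
Insert 86: R from 29 -> R from 63
Insert 95: R from 29 -> R from 63 -> R from 86
Insert 24: L from 29

In-order: [24, 29, 54, 59, 63, 86, 95]


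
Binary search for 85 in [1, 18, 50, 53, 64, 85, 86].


Step 1: lo=0, hi=6, mid=3, val=53
Step 2: lo=4, hi=6, mid=5, val=85

Found at index 5


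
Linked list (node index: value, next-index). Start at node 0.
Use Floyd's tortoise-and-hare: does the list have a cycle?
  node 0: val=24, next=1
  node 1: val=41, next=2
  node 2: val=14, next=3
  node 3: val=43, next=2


Floyd's tortoise (slow, +1) and hare (fast, +2):
  init: slow=0, fast=0
  step 1: slow=1, fast=2
  step 2: slow=2, fast=2
  slow == fast at node 2: cycle detected

Cycle: yes


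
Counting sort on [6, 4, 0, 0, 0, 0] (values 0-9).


Input: [6, 4, 0, 0, 0, 0]
Counts: [4, 0, 0, 0, 1, 0, 1, 0, 0, 0]

Sorted: [0, 0, 0, 0, 4, 6]


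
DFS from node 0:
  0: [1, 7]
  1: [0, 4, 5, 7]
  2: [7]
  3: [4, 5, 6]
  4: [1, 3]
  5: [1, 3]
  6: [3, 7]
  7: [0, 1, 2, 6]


Visit 0, push [7, 1]
Visit 1, push [7, 5, 4]
Visit 4, push [3]
Visit 3, push [6, 5]
Visit 5, push []
Visit 6, push [7]
Visit 7, push [2]
Visit 2, push []

DFS order: [0, 1, 4, 3, 5, 6, 7, 2]


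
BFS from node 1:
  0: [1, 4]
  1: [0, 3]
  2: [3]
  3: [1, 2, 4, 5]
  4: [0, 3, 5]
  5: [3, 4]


Visit 1, enqueue [0, 3]
Visit 0, enqueue [4]
Visit 3, enqueue [2, 5]
Visit 4, enqueue []
Visit 2, enqueue []
Visit 5, enqueue []

BFS order: [1, 0, 3, 4, 2, 5]


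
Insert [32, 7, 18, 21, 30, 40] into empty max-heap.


Insert 32: [32]
Insert 7: [32, 7]
Insert 18: [32, 7, 18]
Insert 21: [32, 21, 18, 7]
Insert 30: [32, 30, 18, 7, 21]
Insert 40: [40, 30, 32, 7, 21, 18]

Final heap: [40, 30, 32, 7, 21, 18]


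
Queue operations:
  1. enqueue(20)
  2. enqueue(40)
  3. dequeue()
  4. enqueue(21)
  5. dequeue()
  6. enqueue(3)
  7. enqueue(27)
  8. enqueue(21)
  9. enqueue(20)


enqueue(20) -> [20]
enqueue(40) -> [20, 40]
dequeue()->20, [40]
enqueue(21) -> [40, 21]
dequeue()->40, [21]
enqueue(3) -> [21, 3]
enqueue(27) -> [21, 3, 27]
enqueue(21) -> [21, 3, 27, 21]
enqueue(20) -> [21, 3, 27, 21, 20]

Final queue: [21, 3, 27, 21, 20]


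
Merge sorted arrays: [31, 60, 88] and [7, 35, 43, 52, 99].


Take 7 from B
Take 31 from A
Take 35 from B
Take 43 from B
Take 52 from B
Take 60 from A
Take 88 from A

Merged: [7, 31, 35, 43, 52, 60, 88, 99]


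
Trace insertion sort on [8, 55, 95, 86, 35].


Initial: [8, 55, 95, 86, 35]
Insert 55: [8, 55, 95, 86, 35]
Insert 95: [8, 55, 95, 86, 35]
Insert 86: [8, 55, 86, 95, 35]
Insert 35: [8, 35, 55, 86, 95]

Sorted: [8, 35, 55, 86, 95]


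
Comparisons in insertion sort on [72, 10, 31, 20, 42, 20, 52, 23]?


Algorithm: insertion sort
Input: [72, 10, 31, 20, 42, 20, 52, 23]
Sorted: [10, 20, 20, 23, 31, 42, 52, 72]

19


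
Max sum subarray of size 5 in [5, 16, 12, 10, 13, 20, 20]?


[0:5]: 56
[1:6]: 71
[2:7]: 75

Max: 75 at [2:7]


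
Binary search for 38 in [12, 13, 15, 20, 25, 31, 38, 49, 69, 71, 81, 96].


Step 1: lo=0, hi=11, mid=5, val=31
Step 2: lo=6, hi=11, mid=8, val=69
Step 3: lo=6, hi=7, mid=6, val=38

Found at index 6


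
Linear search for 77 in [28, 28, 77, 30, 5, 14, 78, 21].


i=0: 28!=77
i=1: 28!=77
i=2: 77==77 found!

Found at 2, 3 comps


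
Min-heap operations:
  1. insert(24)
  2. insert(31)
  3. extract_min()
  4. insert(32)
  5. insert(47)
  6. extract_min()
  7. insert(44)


insert(24) -> [24]
insert(31) -> [24, 31]
extract_min()->24, [31]
insert(32) -> [31, 32]
insert(47) -> [31, 32, 47]
extract_min()->31, [32, 47]
insert(44) -> [32, 47, 44]

Final heap: [32, 47, 44]


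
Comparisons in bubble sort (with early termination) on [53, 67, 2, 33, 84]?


Algorithm: bubble sort (with early termination)
Input: [53, 67, 2, 33, 84]
Sorted: [2, 33, 53, 67, 84]

9


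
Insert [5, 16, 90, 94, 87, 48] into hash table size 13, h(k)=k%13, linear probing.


Insert 5: h=5 -> slot 5
Insert 16: h=3 -> slot 3
Insert 90: h=12 -> slot 12
Insert 94: h=3, 1 probes -> slot 4
Insert 87: h=9 -> slot 9
Insert 48: h=9, 1 probes -> slot 10

Table: [None, None, None, 16, 94, 5, None, None, None, 87, 48, None, 90]


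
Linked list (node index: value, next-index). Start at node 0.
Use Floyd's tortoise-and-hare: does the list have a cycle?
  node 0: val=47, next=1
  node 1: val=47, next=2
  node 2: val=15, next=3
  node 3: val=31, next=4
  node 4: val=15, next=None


Floyd's tortoise (slow, +1) and hare (fast, +2):
  init: slow=0, fast=0
  step 1: slow=1, fast=2
  step 2: slow=2, fast=4
  step 3: fast -> None, no cycle

Cycle: no


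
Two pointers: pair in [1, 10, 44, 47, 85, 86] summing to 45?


lo=0(1)+hi=5(86)=87
lo=0(1)+hi=4(85)=86
lo=0(1)+hi=3(47)=48
lo=0(1)+hi=2(44)=45

Yes: 1+44=45


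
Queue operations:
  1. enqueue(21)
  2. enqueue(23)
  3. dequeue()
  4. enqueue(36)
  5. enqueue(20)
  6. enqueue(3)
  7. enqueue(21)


enqueue(21) -> [21]
enqueue(23) -> [21, 23]
dequeue()->21, [23]
enqueue(36) -> [23, 36]
enqueue(20) -> [23, 36, 20]
enqueue(3) -> [23, 36, 20, 3]
enqueue(21) -> [23, 36, 20, 3, 21]

Final queue: [23, 36, 20, 3, 21]


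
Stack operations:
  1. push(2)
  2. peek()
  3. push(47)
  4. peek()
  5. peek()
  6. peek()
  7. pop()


push(2) -> [2]
peek()->2
push(47) -> [2, 47]
peek()->47
peek()->47
peek()->47
pop()->47, [2]

Final stack: [2]


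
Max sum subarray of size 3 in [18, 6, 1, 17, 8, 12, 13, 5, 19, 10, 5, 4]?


[0:3]: 25
[1:4]: 24
[2:5]: 26
[3:6]: 37
[4:7]: 33
[5:8]: 30
[6:9]: 37
[7:10]: 34
[8:11]: 34
[9:12]: 19

Max: 37 at [3:6]


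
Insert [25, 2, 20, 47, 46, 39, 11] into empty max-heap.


Insert 25: [25]
Insert 2: [25, 2]
Insert 20: [25, 2, 20]
Insert 47: [47, 25, 20, 2]
Insert 46: [47, 46, 20, 2, 25]
Insert 39: [47, 46, 39, 2, 25, 20]
Insert 11: [47, 46, 39, 2, 25, 20, 11]

Final heap: [47, 46, 39, 2, 25, 20, 11]


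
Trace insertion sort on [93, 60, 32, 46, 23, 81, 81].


Initial: [93, 60, 32, 46, 23, 81, 81]
Insert 60: [60, 93, 32, 46, 23, 81, 81]
Insert 32: [32, 60, 93, 46, 23, 81, 81]
Insert 46: [32, 46, 60, 93, 23, 81, 81]
Insert 23: [23, 32, 46, 60, 93, 81, 81]
Insert 81: [23, 32, 46, 60, 81, 93, 81]
Insert 81: [23, 32, 46, 60, 81, 81, 93]

Sorted: [23, 32, 46, 60, 81, 81, 93]


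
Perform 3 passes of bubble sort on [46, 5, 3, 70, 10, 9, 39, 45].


Initial: [46, 5, 3, 70, 10, 9, 39, 45]
Pass 1: [5, 3, 46, 10, 9, 39, 45, 70] (6 swaps)
Pass 2: [3, 5, 10, 9, 39, 45, 46, 70] (5 swaps)
Pass 3: [3, 5, 9, 10, 39, 45, 46, 70] (1 swaps)

After 3 passes: [3, 5, 9, 10, 39, 45, 46, 70]


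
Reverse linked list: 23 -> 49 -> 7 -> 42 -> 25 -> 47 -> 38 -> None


Step 1: curr=23, set curr.next=prev(None) | reversed so far: 23
Step 2: curr=49, set curr.next=prev(23) | reversed so far: 49 -> 23
Step 3: curr=7, set curr.next=prev(49) | reversed so far: 7 -> 49 -> 23
Step 4: curr=42, set curr.next=prev(7) | reversed so far: 42 -> 7 -> 49 -> 23
Step 5: curr=25, set curr.next=prev(42) | reversed so far: 25 -> 42 -> 7 -> 49 -> 23
Step 6: curr=47, set curr.next=prev(25) | reversed so far: 47 -> 25 -> 42 -> 7 -> 49 -> 23
Step 7: curr=38, set curr.next=prev(47) | reversed so far: 38 -> 47 -> 25 -> 42 -> 7 -> 49 -> 23

38 -> 47 -> 25 -> 42 -> 7 -> 49 -> 23 -> None
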